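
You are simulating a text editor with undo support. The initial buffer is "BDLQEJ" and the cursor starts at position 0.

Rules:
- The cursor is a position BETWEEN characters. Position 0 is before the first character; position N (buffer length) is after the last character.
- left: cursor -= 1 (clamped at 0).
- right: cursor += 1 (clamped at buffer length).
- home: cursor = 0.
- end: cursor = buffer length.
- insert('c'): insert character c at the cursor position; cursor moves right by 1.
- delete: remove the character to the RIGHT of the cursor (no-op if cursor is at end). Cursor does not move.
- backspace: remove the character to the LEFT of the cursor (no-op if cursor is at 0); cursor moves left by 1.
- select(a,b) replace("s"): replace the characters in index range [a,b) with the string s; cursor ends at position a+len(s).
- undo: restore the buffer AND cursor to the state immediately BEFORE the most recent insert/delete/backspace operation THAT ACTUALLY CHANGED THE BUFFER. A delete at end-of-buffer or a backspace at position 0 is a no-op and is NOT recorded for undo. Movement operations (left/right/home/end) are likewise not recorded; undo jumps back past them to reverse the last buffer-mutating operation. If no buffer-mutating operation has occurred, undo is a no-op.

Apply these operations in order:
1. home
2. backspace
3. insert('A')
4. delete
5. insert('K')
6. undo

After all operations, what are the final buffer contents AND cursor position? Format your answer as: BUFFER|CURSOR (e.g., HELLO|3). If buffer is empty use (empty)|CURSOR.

After op 1 (home): buf='BDLQEJ' cursor=0
After op 2 (backspace): buf='BDLQEJ' cursor=0
After op 3 (insert('A')): buf='ABDLQEJ' cursor=1
After op 4 (delete): buf='ADLQEJ' cursor=1
After op 5 (insert('K')): buf='AKDLQEJ' cursor=2
After op 6 (undo): buf='ADLQEJ' cursor=1

Answer: ADLQEJ|1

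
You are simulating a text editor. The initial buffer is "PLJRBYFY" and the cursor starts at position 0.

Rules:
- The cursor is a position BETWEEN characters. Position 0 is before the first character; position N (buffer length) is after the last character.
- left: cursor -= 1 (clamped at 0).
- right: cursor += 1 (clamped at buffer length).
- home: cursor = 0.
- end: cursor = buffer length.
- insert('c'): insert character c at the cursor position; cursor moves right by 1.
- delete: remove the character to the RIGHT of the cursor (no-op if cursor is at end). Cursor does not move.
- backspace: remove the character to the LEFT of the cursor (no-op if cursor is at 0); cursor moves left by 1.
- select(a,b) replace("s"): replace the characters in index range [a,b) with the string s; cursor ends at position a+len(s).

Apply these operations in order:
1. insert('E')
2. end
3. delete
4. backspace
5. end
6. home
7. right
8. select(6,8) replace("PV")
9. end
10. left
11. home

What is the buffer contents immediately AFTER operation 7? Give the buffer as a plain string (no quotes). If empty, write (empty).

Answer: EPLJRBYF

Derivation:
After op 1 (insert('E')): buf='EPLJRBYFY' cursor=1
After op 2 (end): buf='EPLJRBYFY' cursor=9
After op 3 (delete): buf='EPLJRBYFY' cursor=9
After op 4 (backspace): buf='EPLJRBYF' cursor=8
After op 5 (end): buf='EPLJRBYF' cursor=8
After op 6 (home): buf='EPLJRBYF' cursor=0
After op 7 (right): buf='EPLJRBYF' cursor=1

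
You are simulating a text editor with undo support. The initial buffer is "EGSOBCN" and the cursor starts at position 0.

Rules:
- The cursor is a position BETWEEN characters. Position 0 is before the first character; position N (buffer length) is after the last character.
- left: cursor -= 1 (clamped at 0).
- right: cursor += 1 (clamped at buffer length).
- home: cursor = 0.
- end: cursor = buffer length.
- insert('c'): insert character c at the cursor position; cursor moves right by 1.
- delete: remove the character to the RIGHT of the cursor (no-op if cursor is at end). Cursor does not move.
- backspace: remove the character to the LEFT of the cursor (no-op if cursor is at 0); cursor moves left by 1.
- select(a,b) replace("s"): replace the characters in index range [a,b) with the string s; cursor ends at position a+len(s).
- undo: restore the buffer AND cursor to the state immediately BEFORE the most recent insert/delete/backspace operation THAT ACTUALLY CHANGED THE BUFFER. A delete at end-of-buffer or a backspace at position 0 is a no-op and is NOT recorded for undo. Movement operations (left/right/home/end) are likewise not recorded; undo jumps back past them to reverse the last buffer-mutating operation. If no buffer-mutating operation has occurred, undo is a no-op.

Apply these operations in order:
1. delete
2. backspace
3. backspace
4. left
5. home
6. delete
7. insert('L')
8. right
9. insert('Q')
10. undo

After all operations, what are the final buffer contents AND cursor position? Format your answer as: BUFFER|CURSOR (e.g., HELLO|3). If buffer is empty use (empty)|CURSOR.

After op 1 (delete): buf='GSOBCN' cursor=0
After op 2 (backspace): buf='GSOBCN' cursor=0
After op 3 (backspace): buf='GSOBCN' cursor=0
After op 4 (left): buf='GSOBCN' cursor=0
After op 5 (home): buf='GSOBCN' cursor=0
After op 6 (delete): buf='SOBCN' cursor=0
After op 7 (insert('L')): buf='LSOBCN' cursor=1
After op 8 (right): buf='LSOBCN' cursor=2
After op 9 (insert('Q')): buf='LSQOBCN' cursor=3
After op 10 (undo): buf='LSOBCN' cursor=2

Answer: LSOBCN|2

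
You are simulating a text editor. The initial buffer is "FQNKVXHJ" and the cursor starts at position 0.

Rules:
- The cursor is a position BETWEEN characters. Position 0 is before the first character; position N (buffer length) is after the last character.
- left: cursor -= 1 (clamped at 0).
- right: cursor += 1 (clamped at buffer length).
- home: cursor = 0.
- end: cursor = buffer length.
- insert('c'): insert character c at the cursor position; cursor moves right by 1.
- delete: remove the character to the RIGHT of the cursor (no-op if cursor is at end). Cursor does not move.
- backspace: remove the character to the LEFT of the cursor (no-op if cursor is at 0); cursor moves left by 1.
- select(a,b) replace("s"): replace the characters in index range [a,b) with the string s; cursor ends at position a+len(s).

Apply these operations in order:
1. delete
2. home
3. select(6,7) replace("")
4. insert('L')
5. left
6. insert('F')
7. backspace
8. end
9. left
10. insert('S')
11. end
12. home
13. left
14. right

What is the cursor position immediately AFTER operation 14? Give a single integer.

After op 1 (delete): buf='QNKVXHJ' cursor=0
After op 2 (home): buf='QNKVXHJ' cursor=0
After op 3 (select(6,7) replace("")): buf='QNKVXH' cursor=6
After op 4 (insert('L')): buf='QNKVXHL' cursor=7
After op 5 (left): buf='QNKVXHL' cursor=6
After op 6 (insert('F')): buf='QNKVXHFL' cursor=7
After op 7 (backspace): buf='QNKVXHL' cursor=6
After op 8 (end): buf='QNKVXHL' cursor=7
After op 9 (left): buf='QNKVXHL' cursor=6
After op 10 (insert('S')): buf='QNKVXHSL' cursor=7
After op 11 (end): buf='QNKVXHSL' cursor=8
After op 12 (home): buf='QNKVXHSL' cursor=0
After op 13 (left): buf='QNKVXHSL' cursor=0
After op 14 (right): buf='QNKVXHSL' cursor=1

Answer: 1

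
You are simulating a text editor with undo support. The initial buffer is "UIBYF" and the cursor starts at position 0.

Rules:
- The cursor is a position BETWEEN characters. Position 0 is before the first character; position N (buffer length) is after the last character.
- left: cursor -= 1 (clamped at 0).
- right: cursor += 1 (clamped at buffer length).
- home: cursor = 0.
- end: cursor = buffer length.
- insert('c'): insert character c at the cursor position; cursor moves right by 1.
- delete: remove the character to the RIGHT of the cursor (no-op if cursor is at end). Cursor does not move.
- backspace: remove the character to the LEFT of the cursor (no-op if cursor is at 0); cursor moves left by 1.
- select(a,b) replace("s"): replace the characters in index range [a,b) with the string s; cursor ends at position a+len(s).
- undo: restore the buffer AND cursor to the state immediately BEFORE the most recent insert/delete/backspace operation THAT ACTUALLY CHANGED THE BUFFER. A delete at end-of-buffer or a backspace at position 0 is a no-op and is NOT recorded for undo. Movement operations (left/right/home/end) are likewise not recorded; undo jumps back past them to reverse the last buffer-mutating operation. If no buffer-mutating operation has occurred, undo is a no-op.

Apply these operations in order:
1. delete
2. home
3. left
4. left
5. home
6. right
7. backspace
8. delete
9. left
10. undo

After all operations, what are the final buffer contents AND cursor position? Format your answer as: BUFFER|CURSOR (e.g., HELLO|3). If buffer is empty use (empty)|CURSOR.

After op 1 (delete): buf='IBYF' cursor=0
After op 2 (home): buf='IBYF' cursor=0
After op 3 (left): buf='IBYF' cursor=0
After op 4 (left): buf='IBYF' cursor=0
After op 5 (home): buf='IBYF' cursor=0
After op 6 (right): buf='IBYF' cursor=1
After op 7 (backspace): buf='BYF' cursor=0
After op 8 (delete): buf='YF' cursor=0
After op 9 (left): buf='YF' cursor=0
After op 10 (undo): buf='BYF' cursor=0

Answer: BYF|0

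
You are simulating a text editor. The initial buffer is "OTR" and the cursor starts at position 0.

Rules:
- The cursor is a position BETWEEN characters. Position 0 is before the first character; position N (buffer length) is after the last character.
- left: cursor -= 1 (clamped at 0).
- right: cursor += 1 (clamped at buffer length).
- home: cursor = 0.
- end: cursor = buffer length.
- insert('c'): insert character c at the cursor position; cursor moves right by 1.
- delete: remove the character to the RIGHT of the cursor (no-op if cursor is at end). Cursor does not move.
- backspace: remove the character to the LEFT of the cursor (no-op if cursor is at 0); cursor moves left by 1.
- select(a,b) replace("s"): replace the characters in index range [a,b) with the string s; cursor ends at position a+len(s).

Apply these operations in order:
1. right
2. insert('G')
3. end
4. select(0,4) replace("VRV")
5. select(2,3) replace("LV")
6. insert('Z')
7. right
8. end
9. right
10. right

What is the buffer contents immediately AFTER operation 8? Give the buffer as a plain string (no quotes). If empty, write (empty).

Answer: VRLVZ

Derivation:
After op 1 (right): buf='OTR' cursor=1
After op 2 (insert('G')): buf='OGTR' cursor=2
After op 3 (end): buf='OGTR' cursor=4
After op 4 (select(0,4) replace("VRV")): buf='VRV' cursor=3
After op 5 (select(2,3) replace("LV")): buf='VRLV' cursor=4
After op 6 (insert('Z')): buf='VRLVZ' cursor=5
After op 7 (right): buf='VRLVZ' cursor=5
After op 8 (end): buf='VRLVZ' cursor=5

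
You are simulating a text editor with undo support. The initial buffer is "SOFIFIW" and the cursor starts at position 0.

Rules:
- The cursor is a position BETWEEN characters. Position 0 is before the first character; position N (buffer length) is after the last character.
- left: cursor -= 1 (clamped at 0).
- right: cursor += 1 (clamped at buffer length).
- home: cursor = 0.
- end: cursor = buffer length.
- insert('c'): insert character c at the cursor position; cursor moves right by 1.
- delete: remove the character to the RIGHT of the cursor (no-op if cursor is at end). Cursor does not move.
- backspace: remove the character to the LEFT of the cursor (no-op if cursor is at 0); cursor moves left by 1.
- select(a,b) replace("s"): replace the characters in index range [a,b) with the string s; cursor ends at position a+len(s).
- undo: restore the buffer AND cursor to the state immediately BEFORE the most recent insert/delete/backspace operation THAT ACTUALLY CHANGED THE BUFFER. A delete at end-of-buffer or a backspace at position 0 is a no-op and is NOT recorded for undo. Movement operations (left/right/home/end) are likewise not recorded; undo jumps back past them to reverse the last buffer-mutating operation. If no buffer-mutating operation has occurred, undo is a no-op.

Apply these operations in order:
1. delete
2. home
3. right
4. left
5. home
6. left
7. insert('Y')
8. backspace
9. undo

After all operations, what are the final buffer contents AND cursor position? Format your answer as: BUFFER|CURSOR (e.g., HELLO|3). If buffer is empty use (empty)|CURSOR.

Answer: YOFIFIW|1

Derivation:
After op 1 (delete): buf='OFIFIW' cursor=0
After op 2 (home): buf='OFIFIW' cursor=0
After op 3 (right): buf='OFIFIW' cursor=1
After op 4 (left): buf='OFIFIW' cursor=0
After op 5 (home): buf='OFIFIW' cursor=0
After op 6 (left): buf='OFIFIW' cursor=0
After op 7 (insert('Y')): buf='YOFIFIW' cursor=1
After op 8 (backspace): buf='OFIFIW' cursor=0
After op 9 (undo): buf='YOFIFIW' cursor=1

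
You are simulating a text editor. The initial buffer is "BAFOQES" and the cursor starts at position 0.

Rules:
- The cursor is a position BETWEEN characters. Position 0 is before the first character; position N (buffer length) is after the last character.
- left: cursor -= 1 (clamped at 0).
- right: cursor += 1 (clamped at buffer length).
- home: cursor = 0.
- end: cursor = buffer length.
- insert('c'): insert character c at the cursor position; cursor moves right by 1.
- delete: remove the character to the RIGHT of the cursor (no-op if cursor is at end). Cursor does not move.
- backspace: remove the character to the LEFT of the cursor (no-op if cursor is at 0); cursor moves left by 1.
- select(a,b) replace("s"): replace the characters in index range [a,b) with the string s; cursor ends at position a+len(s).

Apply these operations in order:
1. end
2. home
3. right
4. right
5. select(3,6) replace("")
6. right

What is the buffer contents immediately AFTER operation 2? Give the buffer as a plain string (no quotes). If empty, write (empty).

Answer: BAFOQES

Derivation:
After op 1 (end): buf='BAFOQES' cursor=7
After op 2 (home): buf='BAFOQES' cursor=0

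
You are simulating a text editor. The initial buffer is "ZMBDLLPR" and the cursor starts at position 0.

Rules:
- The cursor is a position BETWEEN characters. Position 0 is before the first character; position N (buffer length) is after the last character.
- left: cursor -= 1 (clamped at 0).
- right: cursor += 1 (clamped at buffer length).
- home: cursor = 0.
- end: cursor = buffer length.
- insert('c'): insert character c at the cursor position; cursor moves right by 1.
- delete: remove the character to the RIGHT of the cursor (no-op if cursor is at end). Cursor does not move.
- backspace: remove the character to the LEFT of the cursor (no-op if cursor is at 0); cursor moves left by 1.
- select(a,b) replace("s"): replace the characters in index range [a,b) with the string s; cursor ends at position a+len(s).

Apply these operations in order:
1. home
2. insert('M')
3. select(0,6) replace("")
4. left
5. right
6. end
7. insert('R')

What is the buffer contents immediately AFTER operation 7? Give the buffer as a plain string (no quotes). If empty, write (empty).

After op 1 (home): buf='ZMBDLLPR' cursor=0
After op 2 (insert('M')): buf='MZMBDLLPR' cursor=1
After op 3 (select(0,6) replace("")): buf='LPR' cursor=0
After op 4 (left): buf='LPR' cursor=0
After op 5 (right): buf='LPR' cursor=1
After op 6 (end): buf='LPR' cursor=3
After op 7 (insert('R')): buf='LPRR' cursor=4

Answer: LPRR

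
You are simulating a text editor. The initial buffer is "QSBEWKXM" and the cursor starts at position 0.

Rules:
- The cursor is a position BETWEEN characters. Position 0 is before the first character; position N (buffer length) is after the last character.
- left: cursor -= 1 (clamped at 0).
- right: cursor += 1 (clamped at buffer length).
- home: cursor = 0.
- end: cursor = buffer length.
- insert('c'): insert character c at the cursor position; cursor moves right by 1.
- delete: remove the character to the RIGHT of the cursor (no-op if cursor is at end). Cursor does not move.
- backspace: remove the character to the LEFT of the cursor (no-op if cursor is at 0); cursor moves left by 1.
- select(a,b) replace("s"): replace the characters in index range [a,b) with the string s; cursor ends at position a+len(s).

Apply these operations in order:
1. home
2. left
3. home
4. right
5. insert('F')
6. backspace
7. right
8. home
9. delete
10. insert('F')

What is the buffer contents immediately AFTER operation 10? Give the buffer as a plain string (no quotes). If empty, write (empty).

Answer: FSBEWKXM

Derivation:
After op 1 (home): buf='QSBEWKXM' cursor=0
After op 2 (left): buf='QSBEWKXM' cursor=0
After op 3 (home): buf='QSBEWKXM' cursor=0
After op 4 (right): buf='QSBEWKXM' cursor=1
After op 5 (insert('F')): buf='QFSBEWKXM' cursor=2
After op 6 (backspace): buf='QSBEWKXM' cursor=1
After op 7 (right): buf='QSBEWKXM' cursor=2
After op 8 (home): buf='QSBEWKXM' cursor=0
After op 9 (delete): buf='SBEWKXM' cursor=0
After op 10 (insert('F')): buf='FSBEWKXM' cursor=1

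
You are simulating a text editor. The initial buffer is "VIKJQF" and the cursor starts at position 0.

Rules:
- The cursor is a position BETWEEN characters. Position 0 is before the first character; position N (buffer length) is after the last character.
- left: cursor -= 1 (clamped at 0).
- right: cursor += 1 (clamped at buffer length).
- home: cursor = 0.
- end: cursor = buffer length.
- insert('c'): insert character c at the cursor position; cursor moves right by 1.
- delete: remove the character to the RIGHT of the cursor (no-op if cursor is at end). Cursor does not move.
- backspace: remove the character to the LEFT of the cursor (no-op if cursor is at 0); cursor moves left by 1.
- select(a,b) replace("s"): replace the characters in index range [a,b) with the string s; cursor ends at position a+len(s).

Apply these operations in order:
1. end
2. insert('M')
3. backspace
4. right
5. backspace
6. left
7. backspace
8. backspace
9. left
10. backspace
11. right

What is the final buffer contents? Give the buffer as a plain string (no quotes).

Answer: IQ

Derivation:
After op 1 (end): buf='VIKJQF' cursor=6
After op 2 (insert('M')): buf='VIKJQFM' cursor=7
After op 3 (backspace): buf='VIKJQF' cursor=6
After op 4 (right): buf='VIKJQF' cursor=6
After op 5 (backspace): buf='VIKJQ' cursor=5
After op 6 (left): buf='VIKJQ' cursor=4
After op 7 (backspace): buf='VIKQ' cursor=3
After op 8 (backspace): buf='VIQ' cursor=2
After op 9 (left): buf='VIQ' cursor=1
After op 10 (backspace): buf='IQ' cursor=0
After op 11 (right): buf='IQ' cursor=1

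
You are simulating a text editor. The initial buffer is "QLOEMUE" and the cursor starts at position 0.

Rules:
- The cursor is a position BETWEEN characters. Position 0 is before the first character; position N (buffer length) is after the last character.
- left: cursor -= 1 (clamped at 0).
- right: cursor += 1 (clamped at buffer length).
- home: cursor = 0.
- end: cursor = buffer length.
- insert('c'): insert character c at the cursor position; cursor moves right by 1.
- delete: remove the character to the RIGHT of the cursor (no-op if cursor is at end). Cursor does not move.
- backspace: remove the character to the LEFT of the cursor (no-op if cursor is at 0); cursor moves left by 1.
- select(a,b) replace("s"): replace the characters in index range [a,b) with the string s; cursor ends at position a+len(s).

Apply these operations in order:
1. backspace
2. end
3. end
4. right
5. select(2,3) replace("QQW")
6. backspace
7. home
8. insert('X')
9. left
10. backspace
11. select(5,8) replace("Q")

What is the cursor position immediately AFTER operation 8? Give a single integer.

Answer: 1

Derivation:
After op 1 (backspace): buf='QLOEMUE' cursor=0
After op 2 (end): buf='QLOEMUE' cursor=7
After op 3 (end): buf='QLOEMUE' cursor=7
After op 4 (right): buf='QLOEMUE' cursor=7
After op 5 (select(2,3) replace("QQW")): buf='QLQQWEMUE' cursor=5
After op 6 (backspace): buf='QLQQEMUE' cursor=4
After op 7 (home): buf='QLQQEMUE' cursor=0
After op 8 (insert('X')): buf='XQLQQEMUE' cursor=1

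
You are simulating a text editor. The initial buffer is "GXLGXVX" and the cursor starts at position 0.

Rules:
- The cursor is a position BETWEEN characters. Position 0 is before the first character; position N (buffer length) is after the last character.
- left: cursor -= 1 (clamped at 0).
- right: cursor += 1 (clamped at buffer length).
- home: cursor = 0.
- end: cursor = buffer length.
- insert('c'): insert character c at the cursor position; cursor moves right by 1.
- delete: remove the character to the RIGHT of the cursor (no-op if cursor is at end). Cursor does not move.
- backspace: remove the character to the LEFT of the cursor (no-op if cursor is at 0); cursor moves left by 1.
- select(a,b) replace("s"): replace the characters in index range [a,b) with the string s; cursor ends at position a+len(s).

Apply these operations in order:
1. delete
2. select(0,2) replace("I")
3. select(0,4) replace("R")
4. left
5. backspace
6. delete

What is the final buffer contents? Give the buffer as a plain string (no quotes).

Answer: X

Derivation:
After op 1 (delete): buf='XLGXVX' cursor=0
After op 2 (select(0,2) replace("I")): buf='IGXVX' cursor=1
After op 3 (select(0,4) replace("R")): buf='RX' cursor=1
After op 4 (left): buf='RX' cursor=0
After op 5 (backspace): buf='RX' cursor=0
After op 6 (delete): buf='X' cursor=0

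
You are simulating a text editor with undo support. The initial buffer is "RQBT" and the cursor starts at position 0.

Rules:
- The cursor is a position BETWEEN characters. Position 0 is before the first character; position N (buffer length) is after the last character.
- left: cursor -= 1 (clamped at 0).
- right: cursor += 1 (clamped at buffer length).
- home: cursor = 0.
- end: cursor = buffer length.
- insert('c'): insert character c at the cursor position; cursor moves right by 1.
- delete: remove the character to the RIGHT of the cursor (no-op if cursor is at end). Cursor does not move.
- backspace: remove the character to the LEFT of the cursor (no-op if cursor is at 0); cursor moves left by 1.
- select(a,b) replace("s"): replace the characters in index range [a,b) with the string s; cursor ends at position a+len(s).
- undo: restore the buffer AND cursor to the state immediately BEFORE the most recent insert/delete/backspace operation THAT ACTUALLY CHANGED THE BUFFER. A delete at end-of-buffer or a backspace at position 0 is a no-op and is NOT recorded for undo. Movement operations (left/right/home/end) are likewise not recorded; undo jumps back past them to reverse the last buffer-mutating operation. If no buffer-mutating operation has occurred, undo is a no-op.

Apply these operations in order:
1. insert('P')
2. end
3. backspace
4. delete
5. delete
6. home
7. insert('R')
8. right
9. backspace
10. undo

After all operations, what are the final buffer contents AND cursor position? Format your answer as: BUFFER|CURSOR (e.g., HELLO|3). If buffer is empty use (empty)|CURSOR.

Answer: RPRQB|2

Derivation:
After op 1 (insert('P')): buf='PRQBT' cursor=1
After op 2 (end): buf='PRQBT' cursor=5
After op 3 (backspace): buf='PRQB' cursor=4
After op 4 (delete): buf='PRQB' cursor=4
After op 5 (delete): buf='PRQB' cursor=4
After op 6 (home): buf='PRQB' cursor=0
After op 7 (insert('R')): buf='RPRQB' cursor=1
After op 8 (right): buf='RPRQB' cursor=2
After op 9 (backspace): buf='RRQB' cursor=1
After op 10 (undo): buf='RPRQB' cursor=2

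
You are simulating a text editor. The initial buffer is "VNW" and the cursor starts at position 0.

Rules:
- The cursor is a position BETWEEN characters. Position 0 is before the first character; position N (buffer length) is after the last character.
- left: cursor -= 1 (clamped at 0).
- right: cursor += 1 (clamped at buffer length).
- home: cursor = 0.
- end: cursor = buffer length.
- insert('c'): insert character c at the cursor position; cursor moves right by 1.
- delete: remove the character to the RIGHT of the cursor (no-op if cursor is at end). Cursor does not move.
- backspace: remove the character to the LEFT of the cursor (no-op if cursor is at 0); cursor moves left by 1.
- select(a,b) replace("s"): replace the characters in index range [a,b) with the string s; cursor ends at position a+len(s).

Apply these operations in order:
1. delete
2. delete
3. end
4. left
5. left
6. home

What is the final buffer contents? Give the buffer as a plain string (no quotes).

After op 1 (delete): buf='NW' cursor=0
After op 2 (delete): buf='W' cursor=0
After op 3 (end): buf='W' cursor=1
After op 4 (left): buf='W' cursor=0
After op 5 (left): buf='W' cursor=0
After op 6 (home): buf='W' cursor=0

Answer: W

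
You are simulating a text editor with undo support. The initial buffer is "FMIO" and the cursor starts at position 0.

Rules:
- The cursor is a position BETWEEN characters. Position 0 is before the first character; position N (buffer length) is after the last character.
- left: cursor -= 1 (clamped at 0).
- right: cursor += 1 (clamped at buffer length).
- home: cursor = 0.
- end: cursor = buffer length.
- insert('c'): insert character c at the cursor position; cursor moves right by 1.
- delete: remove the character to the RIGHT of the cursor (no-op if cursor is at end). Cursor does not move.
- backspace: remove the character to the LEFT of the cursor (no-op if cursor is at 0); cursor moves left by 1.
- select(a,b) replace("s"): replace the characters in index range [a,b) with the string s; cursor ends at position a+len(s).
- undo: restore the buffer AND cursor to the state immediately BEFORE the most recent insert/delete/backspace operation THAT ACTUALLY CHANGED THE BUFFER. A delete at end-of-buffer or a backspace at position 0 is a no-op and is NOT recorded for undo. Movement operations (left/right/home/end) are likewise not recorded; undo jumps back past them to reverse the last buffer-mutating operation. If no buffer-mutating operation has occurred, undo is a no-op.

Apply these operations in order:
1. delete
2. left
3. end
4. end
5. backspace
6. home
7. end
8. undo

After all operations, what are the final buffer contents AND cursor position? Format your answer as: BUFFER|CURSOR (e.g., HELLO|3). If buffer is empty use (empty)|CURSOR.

Answer: MIO|3

Derivation:
After op 1 (delete): buf='MIO' cursor=0
After op 2 (left): buf='MIO' cursor=0
After op 3 (end): buf='MIO' cursor=3
After op 4 (end): buf='MIO' cursor=3
After op 5 (backspace): buf='MI' cursor=2
After op 6 (home): buf='MI' cursor=0
After op 7 (end): buf='MI' cursor=2
After op 8 (undo): buf='MIO' cursor=3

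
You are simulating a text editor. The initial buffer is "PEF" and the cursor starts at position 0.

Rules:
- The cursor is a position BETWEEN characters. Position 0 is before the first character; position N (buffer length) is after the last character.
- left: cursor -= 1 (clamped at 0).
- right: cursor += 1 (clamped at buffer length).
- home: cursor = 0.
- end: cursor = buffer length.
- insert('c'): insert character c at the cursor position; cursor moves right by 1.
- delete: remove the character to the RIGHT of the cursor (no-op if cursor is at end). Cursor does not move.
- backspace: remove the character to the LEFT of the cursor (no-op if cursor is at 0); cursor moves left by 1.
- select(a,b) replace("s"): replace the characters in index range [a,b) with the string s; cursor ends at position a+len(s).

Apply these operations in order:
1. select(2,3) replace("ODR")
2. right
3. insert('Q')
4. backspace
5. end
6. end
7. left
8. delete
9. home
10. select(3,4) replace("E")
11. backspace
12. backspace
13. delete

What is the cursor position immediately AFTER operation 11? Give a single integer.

After op 1 (select(2,3) replace("ODR")): buf='PEODR' cursor=5
After op 2 (right): buf='PEODR' cursor=5
After op 3 (insert('Q')): buf='PEODRQ' cursor=6
After op 4 (backspace): buf='PEODR' cursor=5
After op 5 (end): buf='PEODR' cursor=5
After op 6 (end): buf='PEODR' cursor=5
After op 7 (left): buf='PEODR' cursor=4
After op 8 (delete): buf='PEOD' cursor=4
After op 9 (home): buf='PEOD' cursor=0
After op 10 (select(3,4) replace("E")): buf='PEOE' cursor=4
After op 11 (backspace): buf='PEO' cursor=3

Answer: 3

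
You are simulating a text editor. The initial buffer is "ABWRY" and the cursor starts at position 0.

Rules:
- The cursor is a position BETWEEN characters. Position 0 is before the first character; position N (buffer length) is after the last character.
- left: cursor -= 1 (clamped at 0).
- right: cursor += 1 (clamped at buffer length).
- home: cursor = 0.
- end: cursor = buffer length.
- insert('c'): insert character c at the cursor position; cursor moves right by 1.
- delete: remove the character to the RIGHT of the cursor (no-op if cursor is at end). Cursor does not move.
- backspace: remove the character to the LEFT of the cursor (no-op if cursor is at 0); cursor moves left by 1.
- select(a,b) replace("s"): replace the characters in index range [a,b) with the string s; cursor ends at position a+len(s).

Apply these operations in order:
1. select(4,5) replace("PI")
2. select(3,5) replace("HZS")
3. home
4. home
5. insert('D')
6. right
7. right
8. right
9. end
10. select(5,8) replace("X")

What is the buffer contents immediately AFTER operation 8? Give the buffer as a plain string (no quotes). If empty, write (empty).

Answer: DABWHZSI

Derivation:
After op 1 (select(4,5) replace("PI")): buf='ABWRPI' cursor=6
After op 2 (select(3,5) replace("HZS")): buf='ABWHZSI' cursor=6
After op 3 (home): buf='ABWHZSI' cursor=0
After op 4 (home): buf='ABWHZSI' cursor=0
After op 5 (insert('D')): buf='DABWHZSI' cursor=1
After op 6 (right): buf='DABWHZSI' cursor=2
After op 7 (right): buf='DABWHZSI' cursor=3
After op 8 (right): buf='DABWHZSI' cursor=4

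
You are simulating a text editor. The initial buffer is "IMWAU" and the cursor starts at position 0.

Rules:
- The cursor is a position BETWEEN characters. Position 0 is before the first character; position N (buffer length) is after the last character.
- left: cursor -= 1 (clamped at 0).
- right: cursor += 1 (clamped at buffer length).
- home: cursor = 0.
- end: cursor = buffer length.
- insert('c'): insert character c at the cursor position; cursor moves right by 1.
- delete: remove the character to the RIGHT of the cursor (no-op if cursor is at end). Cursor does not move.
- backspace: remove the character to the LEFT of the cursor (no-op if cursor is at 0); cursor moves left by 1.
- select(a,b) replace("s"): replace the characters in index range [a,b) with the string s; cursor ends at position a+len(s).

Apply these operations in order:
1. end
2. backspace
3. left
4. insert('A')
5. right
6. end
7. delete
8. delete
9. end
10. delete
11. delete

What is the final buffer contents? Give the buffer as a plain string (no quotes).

Answer: IMWAA

Derivation:
After op 1 (end): buf='IMWAU' cursor=5
After op 2 (backspace): buf='IMWA' cursor=4
After op 3 (left): buf='IMWA' cursor=3
After op 4 (insert('A')): buf='IMWAA' cursor=4
After op 5 (right): buf='IMWAA' cursor=5
After op 6 (end): buf='IMWAA' cursor=5
After op 7 (delete): buf='IMWAA' cursor=5
After op 8 (delete): buf='IMWAA' cursor=5
After op 9 (end): buf='IMWAA' cursor=5
After op 10 (delete): buf='IMWAA' cursor=5
After op 11 (delete): buf='IMWAA' cursor=5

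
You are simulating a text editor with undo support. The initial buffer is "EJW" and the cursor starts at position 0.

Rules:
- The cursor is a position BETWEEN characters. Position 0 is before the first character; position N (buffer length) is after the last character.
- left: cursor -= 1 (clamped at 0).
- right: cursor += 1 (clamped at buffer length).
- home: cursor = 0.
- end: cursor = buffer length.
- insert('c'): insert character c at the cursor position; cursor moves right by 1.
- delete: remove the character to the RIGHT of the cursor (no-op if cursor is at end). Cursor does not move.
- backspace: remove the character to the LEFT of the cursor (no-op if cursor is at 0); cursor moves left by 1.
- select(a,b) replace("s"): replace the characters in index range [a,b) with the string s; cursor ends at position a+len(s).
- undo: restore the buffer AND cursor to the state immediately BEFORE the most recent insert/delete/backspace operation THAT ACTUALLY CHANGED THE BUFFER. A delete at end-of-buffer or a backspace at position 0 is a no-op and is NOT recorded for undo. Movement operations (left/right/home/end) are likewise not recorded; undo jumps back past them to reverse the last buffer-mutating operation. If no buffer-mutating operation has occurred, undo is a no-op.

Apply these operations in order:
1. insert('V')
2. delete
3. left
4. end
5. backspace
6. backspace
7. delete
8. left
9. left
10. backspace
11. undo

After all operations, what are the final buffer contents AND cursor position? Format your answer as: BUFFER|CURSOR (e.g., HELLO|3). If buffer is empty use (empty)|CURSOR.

After op 1 (insert('V')): buf='VEJW' cursor=1
After op 2 (delete): buf='VJW' cursor=1
After op 3 (left): buf='VJW' cursor=0
After op 4 (end): buf='VJW' cursor=3
After op 5 (backspace): buf='VJ' cursor=2
After op 6 (backspace): buf='V' cursor=1
After op 7 (delete): buf='V' cursor=1
After op 8 (left): buf='V' cursor=0
After op 9 (left): buf='V' cursor=0
After op 10 (backspace): buf='V' cursor=0
After op 11 (undo): buf='VJ' cursor=2

Answer: VJ|2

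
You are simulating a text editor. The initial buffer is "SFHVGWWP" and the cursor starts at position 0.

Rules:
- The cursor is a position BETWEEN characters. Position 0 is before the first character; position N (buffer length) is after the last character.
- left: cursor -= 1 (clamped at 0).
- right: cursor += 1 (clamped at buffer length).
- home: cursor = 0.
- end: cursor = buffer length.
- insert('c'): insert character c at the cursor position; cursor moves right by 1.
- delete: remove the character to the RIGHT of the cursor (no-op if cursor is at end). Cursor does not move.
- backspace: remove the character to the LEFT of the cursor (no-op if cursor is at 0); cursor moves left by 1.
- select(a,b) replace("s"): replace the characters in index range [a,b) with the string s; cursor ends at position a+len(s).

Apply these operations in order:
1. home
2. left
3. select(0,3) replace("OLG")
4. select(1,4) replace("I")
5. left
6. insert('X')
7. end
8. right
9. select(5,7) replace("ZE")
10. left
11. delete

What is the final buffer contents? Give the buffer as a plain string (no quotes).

Answer: OXIGWZ

Derivation:
After op 1 (home): buf='SFHVGWWP' cursor=0
After op 2 (left): buf='SFHVGWWP' cursor=0
After op 3 (select(0,3) replace("OLG")): buf='OLGVGWWP' cursor=3
After op 4 (select(1,4) replace("I")): buf='OIGWWP' cursor=2
After op 5 (left): buf='OIGWWP' cursor=1
After op 6 (insert('X')): buf='OXIGWWP' cursor=2
After op 7 (end): buf='OXIGWWP' cursor=7
After op 8 (right): buf='OXIGWWP' cursor=7
After op 9 (select(5,7) replace("ZE")): buf='OXIGWZE' cursor=7
After op 10 (left): buf='OXIGWZE' cursor=6
After op 11 (delete): buf='OXIGWZ' cursor=6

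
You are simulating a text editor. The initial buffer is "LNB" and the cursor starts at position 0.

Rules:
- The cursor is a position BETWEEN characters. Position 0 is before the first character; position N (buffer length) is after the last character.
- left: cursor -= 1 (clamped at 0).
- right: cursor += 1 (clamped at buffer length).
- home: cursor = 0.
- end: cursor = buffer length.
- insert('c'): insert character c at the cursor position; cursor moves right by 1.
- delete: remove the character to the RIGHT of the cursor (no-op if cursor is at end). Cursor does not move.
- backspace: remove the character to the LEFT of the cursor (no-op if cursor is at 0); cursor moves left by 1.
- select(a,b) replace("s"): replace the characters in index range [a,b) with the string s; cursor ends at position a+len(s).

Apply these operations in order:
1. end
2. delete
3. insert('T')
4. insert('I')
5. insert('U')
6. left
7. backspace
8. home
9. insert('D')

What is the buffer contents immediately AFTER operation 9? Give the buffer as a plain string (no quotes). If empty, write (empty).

Answer: DLNBTU

Derivation:
After op 1 (end): buf='LNB' cursor=3
After op 2 (delete): buf='LNB' cursor=3
After op 3 (insert('T')): buf='LNBT' cursor=4
After op 4 (insert('I')): buf='LNBTI' cursor=5
After op 5 (insert('U')): buf='LNBTIU' cursor=6
After op 6 (left): buf='LNBTIU' cursor=5
After op 7 (backspace): buf='LNBTU' cursor=4
After op 8 (home): buf='LNBTU' cursor=0
After op 9 (insert('D')): buf='DLNBTU' cursor=1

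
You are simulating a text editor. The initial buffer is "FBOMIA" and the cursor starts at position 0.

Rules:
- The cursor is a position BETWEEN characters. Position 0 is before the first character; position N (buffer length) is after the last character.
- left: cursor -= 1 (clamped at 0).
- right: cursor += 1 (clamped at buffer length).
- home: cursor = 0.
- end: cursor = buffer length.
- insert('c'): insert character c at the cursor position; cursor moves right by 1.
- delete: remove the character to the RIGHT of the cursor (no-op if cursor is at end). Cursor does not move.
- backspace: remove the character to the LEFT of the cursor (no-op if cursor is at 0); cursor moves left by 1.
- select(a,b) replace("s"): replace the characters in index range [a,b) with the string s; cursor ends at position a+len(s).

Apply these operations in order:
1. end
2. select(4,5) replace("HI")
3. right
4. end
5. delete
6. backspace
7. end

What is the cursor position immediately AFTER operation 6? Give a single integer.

Answer: 6

Derivation:
After op 1 (end): buf='FBOMIA' cursor=6
After op 2 (select(4,5) replace("HI")): buf='FBOMHIA' cursor=6
After op 3 (right): buf='FBOMHIA' cursor=7
After op 4 (end): buf='FBOMHIA' cursor=7
After op 5 (delete): buf='FBOMHIA' cursor=7
After op 6 (backspace): buf='FBOMHI' cursor=6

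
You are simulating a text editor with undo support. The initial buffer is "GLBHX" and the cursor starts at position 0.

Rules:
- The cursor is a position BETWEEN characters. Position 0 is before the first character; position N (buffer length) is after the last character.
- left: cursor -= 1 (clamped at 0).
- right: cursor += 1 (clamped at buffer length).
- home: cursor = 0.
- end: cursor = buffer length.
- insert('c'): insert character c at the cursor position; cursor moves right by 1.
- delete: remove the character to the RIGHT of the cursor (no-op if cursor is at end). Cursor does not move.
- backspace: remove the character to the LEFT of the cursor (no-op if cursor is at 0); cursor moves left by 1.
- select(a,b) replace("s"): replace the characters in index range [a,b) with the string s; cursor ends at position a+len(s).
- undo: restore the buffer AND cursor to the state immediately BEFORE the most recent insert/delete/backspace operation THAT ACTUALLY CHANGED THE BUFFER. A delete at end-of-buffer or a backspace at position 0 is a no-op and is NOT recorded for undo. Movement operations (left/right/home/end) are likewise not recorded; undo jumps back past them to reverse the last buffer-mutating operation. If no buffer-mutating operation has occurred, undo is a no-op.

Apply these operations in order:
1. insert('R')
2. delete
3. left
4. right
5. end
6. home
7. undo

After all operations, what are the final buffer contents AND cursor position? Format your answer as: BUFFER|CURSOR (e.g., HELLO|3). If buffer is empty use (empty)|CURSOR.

Answer: RGLBHX|1

Derivation:
After op 1 (insert('R')): buf='RGLBHX' cursor=1
After op 2 (delete): buf='RLBHX' cursor=1
After op 3 (left): buf='RLBHX' cursor=0
After op 4 (right): buf='RLBHX' cursor=1
After op 5 (end): buf='RLBHX' cursor=5
After op 6 (home): buf='RLBHX' cursor=0
After op 7 (undo): buf='RGLBHX' cursor=1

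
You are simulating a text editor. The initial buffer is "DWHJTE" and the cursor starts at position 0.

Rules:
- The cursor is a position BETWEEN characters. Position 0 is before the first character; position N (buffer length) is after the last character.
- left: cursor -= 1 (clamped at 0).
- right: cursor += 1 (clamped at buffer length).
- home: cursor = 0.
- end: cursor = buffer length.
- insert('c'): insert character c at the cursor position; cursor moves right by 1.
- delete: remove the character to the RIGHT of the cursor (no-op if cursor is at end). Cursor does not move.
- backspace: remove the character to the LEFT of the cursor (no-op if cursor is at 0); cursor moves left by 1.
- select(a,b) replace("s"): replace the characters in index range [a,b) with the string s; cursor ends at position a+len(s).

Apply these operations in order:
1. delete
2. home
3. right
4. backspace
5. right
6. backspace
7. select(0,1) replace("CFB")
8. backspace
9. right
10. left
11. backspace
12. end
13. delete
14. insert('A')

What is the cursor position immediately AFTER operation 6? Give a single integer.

Answer: 0

Derivation:
After op 1 (delete): buf='WHJTE' cursor=0
After op 2 (home): buf='WHJTE' cursor=0
After op 3 (right): buf='WHJTE' cursor=1
After op 4 (backspace): buf='HJTE' cursor=0
After op 5 (right): buf='HJTE' cursor=1
After op 6 (backspace): buf='JTE' cursor=0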